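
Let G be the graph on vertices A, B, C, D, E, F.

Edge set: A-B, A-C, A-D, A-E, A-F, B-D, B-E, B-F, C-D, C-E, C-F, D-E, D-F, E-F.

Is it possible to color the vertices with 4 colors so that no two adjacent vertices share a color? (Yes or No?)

A, C, D, E, F are mutually adjacent (a clique of size 5), so at least 5 colors are needed.
So 4 colors are not enough.

No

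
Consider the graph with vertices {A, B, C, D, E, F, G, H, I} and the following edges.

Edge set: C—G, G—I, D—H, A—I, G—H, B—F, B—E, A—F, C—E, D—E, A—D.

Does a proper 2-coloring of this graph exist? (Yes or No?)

No

The cycle G-H-D-E-C-G has odd length 5, so it cannot be 2-colored; at least 3 colors are needed.
So 2 colors are not enough.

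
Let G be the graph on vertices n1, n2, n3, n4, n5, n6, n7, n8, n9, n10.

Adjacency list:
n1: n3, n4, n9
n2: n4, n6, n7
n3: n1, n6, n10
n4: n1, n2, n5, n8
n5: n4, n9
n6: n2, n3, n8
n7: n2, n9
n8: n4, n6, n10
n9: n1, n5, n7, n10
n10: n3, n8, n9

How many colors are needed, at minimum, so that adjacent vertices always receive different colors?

3

The cycle n5-n9-n10-n8-n4-n5 has odd length 5, so it cannot be 2-colored; at least 3 colors are needed.
A valid assignment using 3 colors: n1=2, n2=3, n3=1, n4=1, n5=2, n6=2, n7=2, n8=3, n9=1, n10=2. Each edge has distinct colors on its endpoints.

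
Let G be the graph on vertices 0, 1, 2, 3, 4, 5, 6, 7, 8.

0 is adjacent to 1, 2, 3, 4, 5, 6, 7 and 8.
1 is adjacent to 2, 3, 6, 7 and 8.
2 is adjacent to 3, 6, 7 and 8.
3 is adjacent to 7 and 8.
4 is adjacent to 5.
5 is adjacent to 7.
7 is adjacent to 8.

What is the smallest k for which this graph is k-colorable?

6

0, 1, 2, 3, 7, 8 are mutually adjacent (a clique of size 6), so at least 6 colors are needed.
One proper 6-coloring: 0=a, 1=c, 2=d, 3=e, 4=b, 5=c, 6=b, 7=b, 8=f. No two adjacent vertices share a color.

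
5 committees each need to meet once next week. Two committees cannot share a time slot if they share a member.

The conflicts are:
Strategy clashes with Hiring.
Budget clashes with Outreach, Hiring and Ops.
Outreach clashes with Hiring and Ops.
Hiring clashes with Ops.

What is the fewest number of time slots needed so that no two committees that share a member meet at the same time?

Budget, Outreach, Hiring, Ops are mutually in conflict, so at least 4 time slots are needed.
4 time slots suffice: time slot 1 → {Hiring}; time slot 2 → {Strategy, Outreach}; time slot 3 → {Budget}; time slot 4 → {Ops}. Every pair that conflicts lands in different time slots.

4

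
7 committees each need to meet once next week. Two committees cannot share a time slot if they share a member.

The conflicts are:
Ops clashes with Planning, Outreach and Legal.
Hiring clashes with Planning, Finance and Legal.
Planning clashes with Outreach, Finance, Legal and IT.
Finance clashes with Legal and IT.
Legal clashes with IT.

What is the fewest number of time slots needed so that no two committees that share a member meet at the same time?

4

Planning, Finance, Legal, IT all conflict with each other, so at least 4 time slots are needed.
4 time slots suffice: Ops=3, Hiring=4, Planning=1, Outreach=2, Finance=3, Legal=2, IT=4. Every pair that conflicts lands in different time slots.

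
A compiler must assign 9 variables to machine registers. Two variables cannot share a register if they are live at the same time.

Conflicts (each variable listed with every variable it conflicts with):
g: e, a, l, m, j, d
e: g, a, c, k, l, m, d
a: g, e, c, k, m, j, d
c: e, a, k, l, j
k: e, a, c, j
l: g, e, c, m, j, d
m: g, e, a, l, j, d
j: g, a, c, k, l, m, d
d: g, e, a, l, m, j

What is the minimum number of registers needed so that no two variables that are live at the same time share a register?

5

g, a, m, j, d are mutually in conflict, so at least 5 registers are needed.
5 registers suffice: register 1 → {e, j}; register 2 → {a, l}; register 3 → {c, d}; register 4 → {k, m}; register 5 → {g}. Each listed conflict is separated.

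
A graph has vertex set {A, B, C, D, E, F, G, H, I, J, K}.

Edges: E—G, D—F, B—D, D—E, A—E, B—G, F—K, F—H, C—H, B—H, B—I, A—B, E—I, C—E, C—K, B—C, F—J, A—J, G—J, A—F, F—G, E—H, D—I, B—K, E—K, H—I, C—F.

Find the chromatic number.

D, E, I are mutually adjacent, so at least 3 colors are needed.
One proper 3-coloring: A=blue, B=red, C=blue, D=green, E=red, F=red, G=blue, H=green, I=blue, J=green, K=green. Each edge has distinct colors on its endpoints.

3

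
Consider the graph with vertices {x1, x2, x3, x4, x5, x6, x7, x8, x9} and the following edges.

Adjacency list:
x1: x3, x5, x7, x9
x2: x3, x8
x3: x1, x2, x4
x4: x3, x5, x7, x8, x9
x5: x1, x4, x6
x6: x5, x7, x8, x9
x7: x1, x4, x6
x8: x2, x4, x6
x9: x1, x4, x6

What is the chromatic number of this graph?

2

x4 and x9 are adjacent, so at least 2 colors are needed.
One proper 2-coloring: x1=1, x2=1, x3=2, x4=1, x5=2, x6=1, x7=2, x8=2, x9=2. Each edge has distinct colors on its endpoints.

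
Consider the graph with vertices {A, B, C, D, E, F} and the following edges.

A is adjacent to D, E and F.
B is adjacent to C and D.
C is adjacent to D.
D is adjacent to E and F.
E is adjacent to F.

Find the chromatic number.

A, D, E, F are pairwise adjacent (a clique of size 4), so at least 4 colors are needed.
One proper 4-coloring: A=2, B=3, C=2, D=1, E=4, F=3. Each edge has distinct colors on its endpoints.

4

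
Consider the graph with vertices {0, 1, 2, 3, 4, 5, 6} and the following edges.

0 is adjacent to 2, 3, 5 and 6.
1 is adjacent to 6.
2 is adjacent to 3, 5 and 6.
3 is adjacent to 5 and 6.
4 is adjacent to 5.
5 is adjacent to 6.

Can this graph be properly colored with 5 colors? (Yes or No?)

Yes

The chromatic number is 5. 0, 2, 3, 5, 6 form a clique, so at least 5 colors are needed.
5 colors suffice: 0=d, 1=b, 2=c, 3=e, 4=a, 5=b, 6=a.
That is already a proper 5-coloring.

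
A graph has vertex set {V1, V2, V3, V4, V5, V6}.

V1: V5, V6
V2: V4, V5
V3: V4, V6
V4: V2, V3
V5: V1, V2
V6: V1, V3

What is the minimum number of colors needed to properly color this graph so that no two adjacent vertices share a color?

V3 and V4 are adjacent, so at least 2 colors are needed.
2 colors suffice: color 1 → {V4, V5, V6}; color 2 → {V1, V2, V3}. No two adjacent vertices share a color.

2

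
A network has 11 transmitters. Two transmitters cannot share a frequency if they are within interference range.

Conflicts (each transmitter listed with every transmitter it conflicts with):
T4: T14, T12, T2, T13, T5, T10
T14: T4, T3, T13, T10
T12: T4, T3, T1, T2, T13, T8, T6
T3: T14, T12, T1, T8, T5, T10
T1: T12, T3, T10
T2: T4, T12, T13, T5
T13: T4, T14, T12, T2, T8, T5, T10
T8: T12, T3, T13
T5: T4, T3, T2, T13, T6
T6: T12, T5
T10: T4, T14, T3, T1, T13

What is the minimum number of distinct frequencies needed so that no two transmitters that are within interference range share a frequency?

T4, T12, T2, T13 all conflict with each other, so at least 4 frequencies are needed.
4 frequencies suffice: T4=3, T14=4, T12=1, T3=2, T1=3, T2=4, T13=2, T8=3, T5=1, T6=2, T10=1. No two conflicting transmitters share a frequency.

4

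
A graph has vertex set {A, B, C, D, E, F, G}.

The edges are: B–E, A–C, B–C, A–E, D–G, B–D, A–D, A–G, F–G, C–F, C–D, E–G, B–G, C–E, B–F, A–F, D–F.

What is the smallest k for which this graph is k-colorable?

4

A, C, D, F are mutually adjacent (a clique of size 4), so at least 4 colors are needed.
4 colors suffice: A=green, B=green, C=red, D=blue, E=blue, F=yellow, G=red. Every edge joins two different colors.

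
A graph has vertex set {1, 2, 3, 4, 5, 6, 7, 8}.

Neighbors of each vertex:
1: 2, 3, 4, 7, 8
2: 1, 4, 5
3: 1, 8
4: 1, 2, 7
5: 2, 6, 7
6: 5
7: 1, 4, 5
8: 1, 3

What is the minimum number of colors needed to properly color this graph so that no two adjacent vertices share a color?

3

1, 2, 4 form a triangle, so at least 3 colors are needed.
One proper 3-coloring: 1=red, 2=blue, 3=blue, 4=green, 5=red, 6=blue, 7=blue, 8=green. Each edge has distinct colors on its endpoints.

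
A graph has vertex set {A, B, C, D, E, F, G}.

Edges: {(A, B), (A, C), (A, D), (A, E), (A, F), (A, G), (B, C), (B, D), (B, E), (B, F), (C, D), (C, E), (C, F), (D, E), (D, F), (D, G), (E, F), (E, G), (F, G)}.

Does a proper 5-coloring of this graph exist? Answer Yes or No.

A, B, C, D, E, F are pairwise adjacent (a clique of size 6), so at least 6 colors are needed.
So 5 colors are not enough.

No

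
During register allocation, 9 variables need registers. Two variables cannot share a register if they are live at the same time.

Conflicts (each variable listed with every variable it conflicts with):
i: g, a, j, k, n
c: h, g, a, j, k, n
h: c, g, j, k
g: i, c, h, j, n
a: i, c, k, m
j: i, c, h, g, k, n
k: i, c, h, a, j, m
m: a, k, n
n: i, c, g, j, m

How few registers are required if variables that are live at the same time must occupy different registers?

i, g, j, n are mutually in conflict, so at least 4 registers are needed.
A valid assignment using 4 registers: i=2, c=2, h=4, g=3, a=1, j=1, k=3, m=2, n=4. Each listed conflict is separated.

4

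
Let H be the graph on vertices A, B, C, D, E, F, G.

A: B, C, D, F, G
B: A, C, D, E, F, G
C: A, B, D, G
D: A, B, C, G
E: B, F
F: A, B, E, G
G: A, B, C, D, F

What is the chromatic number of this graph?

5

A, B, C, D, G are pairwise adjacent (a clique of size 5), so at least 5 colors are needed.
5 colors suffice: color red → {B}; color blue → {E, G}; color green → {A}; color yellow → {D, F}; color purple → {C}. No two adjacent vertices share a color.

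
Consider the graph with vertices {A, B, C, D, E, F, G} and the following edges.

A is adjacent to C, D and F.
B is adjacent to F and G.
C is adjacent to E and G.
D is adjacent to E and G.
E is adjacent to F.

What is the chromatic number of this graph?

The cycle E-C-G-B-F-E has odd length 5, so it cannot be 2-colored; at least 3 colors are needed.
3 colors suffice: color 1 → {F, G}; color 2 → {B, C, D}; color 3 → {A, E}. No two adjacent vertices share a color.

3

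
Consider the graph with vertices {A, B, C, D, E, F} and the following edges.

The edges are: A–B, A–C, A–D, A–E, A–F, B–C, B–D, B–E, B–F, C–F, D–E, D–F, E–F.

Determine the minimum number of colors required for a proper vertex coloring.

5

A, B, D, E, F are pairwise adjacent (a clique of size 5), so at least 5 colors are needed.
5 colors suffice: color 1 → {F}; color 2 → {B}; color 3 → {A}; color 4 → {C, D}; color 5 → {E}. Every edge joins two different colors.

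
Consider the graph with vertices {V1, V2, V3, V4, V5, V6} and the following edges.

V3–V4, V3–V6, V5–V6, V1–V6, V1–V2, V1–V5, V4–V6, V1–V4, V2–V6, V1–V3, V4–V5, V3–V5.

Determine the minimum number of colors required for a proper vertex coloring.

V1, V3, V4, V5, V6 form a clique, so at least 5 colors are needed.
5 colors suffice: color 1 → {V1}; color 2 → {V6}; color 3 → {V2, V4}; color 4 → {V3}; color 5 → {V5}. No two adjacent vertices share a color.

5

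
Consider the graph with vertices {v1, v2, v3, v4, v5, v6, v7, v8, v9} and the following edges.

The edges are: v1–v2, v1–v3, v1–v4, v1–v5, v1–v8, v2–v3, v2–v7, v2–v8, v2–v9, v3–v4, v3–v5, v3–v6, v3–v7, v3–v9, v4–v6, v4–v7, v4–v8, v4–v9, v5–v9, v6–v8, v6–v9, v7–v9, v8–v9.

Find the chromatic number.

v2, v3, v7, v9 form a clique, so at least 4 colors are needed.
4 colors suffice: v1=1, v2=3, v3=2, v4=3, v5=3, v6=4, v7=4, v8=2, v9=1. No two adjacent vertices share a color.

4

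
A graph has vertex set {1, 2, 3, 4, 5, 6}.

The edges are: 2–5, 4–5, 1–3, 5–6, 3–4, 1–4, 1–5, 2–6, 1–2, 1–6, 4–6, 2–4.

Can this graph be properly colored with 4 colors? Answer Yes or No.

No

1, 2, 4, 5, 6 form a clique, so at least 5 colors are needed.
So 4 colors are not enough.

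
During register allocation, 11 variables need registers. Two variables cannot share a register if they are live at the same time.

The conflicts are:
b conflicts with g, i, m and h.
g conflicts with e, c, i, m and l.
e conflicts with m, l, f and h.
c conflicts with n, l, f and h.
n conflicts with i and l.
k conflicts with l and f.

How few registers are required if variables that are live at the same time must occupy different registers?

b, g, i pairwise conflict, so at least 3 registers are needed.
3 registers suffice: register 1 → {g, n, f, h}; register 2 → {b, e, c, k}; register 3 → {i, m, l}. Every pair that conflicts lands in different registers.

3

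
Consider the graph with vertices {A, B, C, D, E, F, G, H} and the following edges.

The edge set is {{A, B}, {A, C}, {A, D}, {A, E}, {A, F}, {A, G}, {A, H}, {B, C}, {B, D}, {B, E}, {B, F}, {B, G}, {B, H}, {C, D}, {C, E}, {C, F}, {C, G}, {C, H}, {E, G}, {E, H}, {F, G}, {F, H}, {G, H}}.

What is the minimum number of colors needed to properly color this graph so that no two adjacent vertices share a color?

6

A, B, C, F, G, H form a clique, so at least 6 colors are needed.
6 colors suffice: color 1 → {B}; color 2 → {C}; color 3 → {A}; color 4 → {D, H}; color 5 → {G}; color 6 → {E, F}. Every edge joins two different colors.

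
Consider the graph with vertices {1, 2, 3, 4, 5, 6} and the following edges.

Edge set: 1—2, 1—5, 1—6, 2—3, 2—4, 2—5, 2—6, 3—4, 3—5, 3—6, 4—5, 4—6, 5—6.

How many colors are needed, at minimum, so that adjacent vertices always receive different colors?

2, 3, 4, 5, 6 are pairwise adjacent (a clique of size 5), so at least 5 colors are needed.
5 colors suffice: 1=d, 2=a, 3=e, 4=d, 5=c, 6=b. No two adjacent vertices share a color.

5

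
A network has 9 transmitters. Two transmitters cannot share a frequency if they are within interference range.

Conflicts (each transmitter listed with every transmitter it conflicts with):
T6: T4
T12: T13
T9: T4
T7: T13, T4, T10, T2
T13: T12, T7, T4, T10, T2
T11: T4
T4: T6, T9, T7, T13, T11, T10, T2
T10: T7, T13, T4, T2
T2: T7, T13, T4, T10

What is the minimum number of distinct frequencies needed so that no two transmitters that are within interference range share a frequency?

5

T7, T13, T4, T10, T2 pairwise conflict, so at least 5 frequencies are needed.
5 frequencies suffice: T6=2, T12=1, T9=2, T7=3, T13=2, T11=2, T4=1, T10=4, T2=5. No two conflicting transmitters share a frequency.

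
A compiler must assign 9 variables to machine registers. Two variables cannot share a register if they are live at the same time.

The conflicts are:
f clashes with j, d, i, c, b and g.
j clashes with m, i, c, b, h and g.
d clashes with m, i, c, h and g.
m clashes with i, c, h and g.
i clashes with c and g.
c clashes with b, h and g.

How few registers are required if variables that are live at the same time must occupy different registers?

d, m, i, c, g pairwise conflict, so at least 5 registers are needed.
5 registers suffice: f=3, j=2, d=2, m=3, i=4, c=1, b=4, h=4, g=5. No two conflicting variables share a register.

5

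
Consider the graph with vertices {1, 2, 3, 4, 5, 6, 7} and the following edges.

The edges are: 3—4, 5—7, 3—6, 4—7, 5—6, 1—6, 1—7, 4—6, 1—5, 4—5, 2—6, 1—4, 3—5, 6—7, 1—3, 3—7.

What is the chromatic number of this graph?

1, 3, 4, 5, 6, 7 are mutually adjacent (a clique of size 6), so at least 6 colors are needed.
6 colors suffice: 1=b, 2=b, 3=d, 4=e, 5=f, 6=a, 7=c. No two adjacent vertices share a color.

6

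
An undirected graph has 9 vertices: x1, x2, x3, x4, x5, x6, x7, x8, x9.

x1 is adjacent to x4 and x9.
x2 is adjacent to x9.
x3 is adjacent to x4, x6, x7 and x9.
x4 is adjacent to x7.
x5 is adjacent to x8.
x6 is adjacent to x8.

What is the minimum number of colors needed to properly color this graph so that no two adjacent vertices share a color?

x3, x4, x7 are mutually adjacent, so at least 3 colors are needed.
One proper 3-coloring: x1=1, x2=1, x3=1, x4=2, x5=2, x6=2, x7=3, x8=1, x9=2. No two adjacent vertices share a color.

3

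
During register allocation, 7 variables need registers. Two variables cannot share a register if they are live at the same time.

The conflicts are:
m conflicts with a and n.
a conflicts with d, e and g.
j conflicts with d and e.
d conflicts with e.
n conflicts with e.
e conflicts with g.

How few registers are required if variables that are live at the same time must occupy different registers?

3

j, d, e all conflict with each other, so at least 3 registers are needed.
3 registers suffice: register 1 → {m, e}; register 2 → {a, j, n}; register 3 → {d, g}. Each listed conflict is separated.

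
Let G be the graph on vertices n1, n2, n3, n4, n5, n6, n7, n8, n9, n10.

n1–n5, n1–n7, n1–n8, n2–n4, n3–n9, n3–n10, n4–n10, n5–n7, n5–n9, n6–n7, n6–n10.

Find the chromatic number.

n1, n5, n7 are pairwise adjacent, so at least 3 colors are needed.
3 colors suffice: color 1 → {n1, n2, n9, n10}; color 2 → {n3, n4, n7, n8}; color 3 → {n5, n6}. Each edge has distinct colors on its endpoints.

3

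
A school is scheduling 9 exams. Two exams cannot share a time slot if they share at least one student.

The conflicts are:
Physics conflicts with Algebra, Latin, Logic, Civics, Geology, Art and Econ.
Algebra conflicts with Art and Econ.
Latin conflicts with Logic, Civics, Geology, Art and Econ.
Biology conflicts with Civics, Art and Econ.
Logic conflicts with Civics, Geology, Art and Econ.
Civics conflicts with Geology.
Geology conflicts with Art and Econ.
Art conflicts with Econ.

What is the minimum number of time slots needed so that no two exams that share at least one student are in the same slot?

6

Physics, Latin, Logic, Geology, Art, Econ pairwise conflict, so at least 6 time slots are needed.
6 time slots suffice: time slot 1 → {Civics, Art}; time slot 2 → {Econ}; time slot 3 → {Physics, Biology}; time slot 4 → {Algebra, Geology}; time slot 5 → {Logic}; time slot 6 → {Latin}. Each listed conflict is separated.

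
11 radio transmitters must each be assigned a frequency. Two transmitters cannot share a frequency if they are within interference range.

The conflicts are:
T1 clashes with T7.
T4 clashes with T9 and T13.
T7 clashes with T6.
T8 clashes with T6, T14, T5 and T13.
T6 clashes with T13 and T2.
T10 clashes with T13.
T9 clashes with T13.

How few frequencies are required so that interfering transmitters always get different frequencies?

3

T8, T6, T13 all conflict with each other, so at least 3 frequencies are needed.
3 frequencies suffice: frequency 1 → {T7, T14, T5, T13, T2}; frequency 2 → {T1, T6, T10, T9}; frequency 3 → {T4, T8}. No two conflicting transmitters share a frequency.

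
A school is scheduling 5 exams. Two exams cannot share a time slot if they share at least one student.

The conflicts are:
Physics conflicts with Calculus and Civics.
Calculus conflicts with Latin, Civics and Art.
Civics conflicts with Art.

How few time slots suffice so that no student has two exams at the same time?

Calculus, Civics, Art pairwise conflict, so at least 3 time slots are needed.
3 time slots suffice: time slot 1 → {Calculus}; time slot 2 → {Latin, Civics}; time slot 3 → {Physics, Art}. Every pair that conflicts lands in different time slots.

3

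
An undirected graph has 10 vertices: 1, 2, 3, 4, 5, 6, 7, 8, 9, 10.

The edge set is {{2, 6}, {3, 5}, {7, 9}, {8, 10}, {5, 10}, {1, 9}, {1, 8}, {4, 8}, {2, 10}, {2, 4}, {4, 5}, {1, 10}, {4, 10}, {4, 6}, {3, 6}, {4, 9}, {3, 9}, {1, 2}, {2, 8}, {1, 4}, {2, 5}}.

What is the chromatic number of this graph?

5

1, 2, 4, 8, 10 are mutually adjacent (a clique of size 5), so at least 5 colors are needed.
5 colors suffice: color a → {3, 4, 7}; color b → {2, 9}; color c → {6, 10}; color d → {1, 5}; color e → {8}. No two adjacent vertices share a color.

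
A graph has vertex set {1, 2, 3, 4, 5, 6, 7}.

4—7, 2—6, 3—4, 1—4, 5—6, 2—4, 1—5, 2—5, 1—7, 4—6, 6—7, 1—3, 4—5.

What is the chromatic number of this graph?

2, 4, 5, 6 are mutually adjacent (a clique of size 4), so at least 4 colors are needed.
A valid assignment using 4 colors: 1=b, 2=d, 3=c, 4=a, 5=c, 6=b, 7=c. Each edge has distinct colors on its endpoints.

4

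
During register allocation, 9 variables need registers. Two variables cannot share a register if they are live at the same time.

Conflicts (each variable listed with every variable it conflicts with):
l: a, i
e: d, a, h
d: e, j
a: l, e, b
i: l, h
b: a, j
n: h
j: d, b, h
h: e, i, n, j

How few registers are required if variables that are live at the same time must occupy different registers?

3

The cycle a-e-h-j-b-a has odd length 5, so it cannot be 2-colored; at least 3 registers are needed.
3 registers suffice: register 1 → {d, a, h}; register 2 → {l, e, n, j}; register 3 → {i, b}. No two conflicting variables share a register.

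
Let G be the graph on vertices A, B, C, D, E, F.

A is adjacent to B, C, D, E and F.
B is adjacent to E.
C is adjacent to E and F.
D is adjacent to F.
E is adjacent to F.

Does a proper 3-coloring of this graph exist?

No

A, C, E, F are pairwise adjacent (a clique of size 4), so at least 4 colors are needed.
So 3 colors are not enough.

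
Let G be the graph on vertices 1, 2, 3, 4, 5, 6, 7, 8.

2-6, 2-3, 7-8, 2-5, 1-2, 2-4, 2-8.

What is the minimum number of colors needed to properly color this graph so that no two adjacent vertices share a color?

2

2 and 4 are adjacent, so at least 2 colors are needed.
2 colors suffice: 1=b, 2=a, 3=b, 4=b, 5=b, 6=b, 7=a, 8=b. Every edge joins two different colors.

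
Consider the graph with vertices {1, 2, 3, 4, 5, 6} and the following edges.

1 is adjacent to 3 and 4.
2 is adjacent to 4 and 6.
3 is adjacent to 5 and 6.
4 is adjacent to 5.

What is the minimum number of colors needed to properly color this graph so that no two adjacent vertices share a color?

3

The cycle 4-5-3-6-2-4 has odd length 5, so it cannot be 2-colored; at least 3 colors are needed.
A valid assignment using 3 colors: 1=b, 2=c, 3=a, 4=a, 5=b, 6=b. Every edge joins two different colors.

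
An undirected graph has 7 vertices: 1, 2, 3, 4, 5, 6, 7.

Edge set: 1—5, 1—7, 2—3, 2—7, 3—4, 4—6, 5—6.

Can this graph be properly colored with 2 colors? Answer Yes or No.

No

The cycle 6-5-1-7-2-3-4-6 has odd length 7, so it cannot be 2-colored; at least 3 colors are needed.
So 2 colors are not enough.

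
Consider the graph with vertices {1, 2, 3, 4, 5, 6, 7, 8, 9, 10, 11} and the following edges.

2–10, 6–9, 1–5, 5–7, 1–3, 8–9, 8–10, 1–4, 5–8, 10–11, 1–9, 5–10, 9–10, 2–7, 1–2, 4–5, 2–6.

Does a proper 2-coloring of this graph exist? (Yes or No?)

8, 9, 10 form a triangle, so at least 3 colors are needed.
So 2 colors are not enough.

No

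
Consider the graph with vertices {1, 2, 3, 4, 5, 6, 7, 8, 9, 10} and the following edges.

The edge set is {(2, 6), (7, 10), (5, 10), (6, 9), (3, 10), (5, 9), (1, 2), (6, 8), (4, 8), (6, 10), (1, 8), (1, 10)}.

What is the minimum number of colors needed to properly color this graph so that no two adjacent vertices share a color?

2

6 and 8 are adjacent, so at least 2 colors are needed.
2 colors suffice: color red → {2, 8, 9, 10}; color blue → {1, 3, 4, 5, 6, 7}. Every edge joins two different colors.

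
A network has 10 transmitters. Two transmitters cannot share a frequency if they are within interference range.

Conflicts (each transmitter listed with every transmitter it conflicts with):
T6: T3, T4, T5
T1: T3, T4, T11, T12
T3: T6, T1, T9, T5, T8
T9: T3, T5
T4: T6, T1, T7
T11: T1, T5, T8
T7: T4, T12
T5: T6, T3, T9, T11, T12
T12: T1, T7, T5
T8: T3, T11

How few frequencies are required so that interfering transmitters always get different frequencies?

3

T6, T3, T5 all conflict with each other, so at least 3 frequencies are needed.
3 frequencies suffice: frequency 1 → {T1, T7, T5, T8}; frequency 2 → {T3, T4, T11, T12}; frequency 3 → {T6, T9}. No two conflicting transmitters share a frequency.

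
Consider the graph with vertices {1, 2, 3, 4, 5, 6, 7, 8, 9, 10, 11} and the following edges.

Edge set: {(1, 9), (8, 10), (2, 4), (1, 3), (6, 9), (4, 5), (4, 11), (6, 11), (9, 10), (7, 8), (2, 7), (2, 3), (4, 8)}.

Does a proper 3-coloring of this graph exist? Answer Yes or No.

Yes

The chromatic number is 3. The cycle 9-10-8-4-2-3-1-9 has odd length 7, so it cannot be 2-colored; at least 3 colors are needed.
3 colors suffice: color a → {3, 4, 7, 9}; color b → {1, 2, 5, 6, 8}; color c → {10, 11}.
That is already a proper 3-coloring.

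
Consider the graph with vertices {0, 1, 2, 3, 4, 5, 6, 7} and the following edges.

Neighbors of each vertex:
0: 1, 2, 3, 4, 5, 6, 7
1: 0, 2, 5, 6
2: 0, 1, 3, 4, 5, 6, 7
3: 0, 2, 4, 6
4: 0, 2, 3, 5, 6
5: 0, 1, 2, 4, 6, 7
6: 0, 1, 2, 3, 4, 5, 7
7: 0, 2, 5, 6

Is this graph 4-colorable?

0, 1, 2, 5, 6 form a clique, so at least 5 colors are needed.
So 4 colors are not enough.

No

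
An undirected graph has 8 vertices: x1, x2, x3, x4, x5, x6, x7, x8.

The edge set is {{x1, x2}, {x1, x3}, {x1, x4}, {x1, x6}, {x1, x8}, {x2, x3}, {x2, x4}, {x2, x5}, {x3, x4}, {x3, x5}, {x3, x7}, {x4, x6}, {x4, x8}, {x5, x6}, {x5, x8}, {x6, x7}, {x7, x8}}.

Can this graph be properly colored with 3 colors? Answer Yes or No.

No

x1, x2, x3, x4 are mutually adjacent (a clique of size 4), so at least 4 colors are needed.
So 3 colors are not enough.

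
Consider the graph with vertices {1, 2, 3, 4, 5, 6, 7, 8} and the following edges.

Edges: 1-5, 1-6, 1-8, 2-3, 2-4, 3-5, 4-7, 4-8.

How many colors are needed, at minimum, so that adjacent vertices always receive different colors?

2 and 3 are adjacent, so at least 2 colors are needed.
One proper 2-coloring: 1=red, 2=blue, 3=red, 4=red, 5=blue, 6=blue, 7=blue, 8=blue. Every edge joins two different colors.

2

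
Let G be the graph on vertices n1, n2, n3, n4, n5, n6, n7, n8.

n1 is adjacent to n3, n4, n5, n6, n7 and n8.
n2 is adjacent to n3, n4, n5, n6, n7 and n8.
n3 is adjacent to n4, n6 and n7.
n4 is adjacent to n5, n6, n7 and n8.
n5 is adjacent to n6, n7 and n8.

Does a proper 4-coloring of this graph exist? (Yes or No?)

Yes

The chromatic number is 4. n1, n4, n5, n6 are mutually adjacent (a clique of size 4), so at least 4 colors are needed.
4 colors suffice: color 1 → {n4}; color 2 → {n1, n2}; color 3 → {n3, n5}; color 4 → {n6, n7, n8}.
That is already a proper 4-coloring.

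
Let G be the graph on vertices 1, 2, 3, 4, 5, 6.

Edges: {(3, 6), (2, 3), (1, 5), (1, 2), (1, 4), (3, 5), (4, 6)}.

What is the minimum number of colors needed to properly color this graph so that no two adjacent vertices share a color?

The cycle 3-2-1-4-6-3 has odd length 5, so it cannot be 2-colored; at least 3 colors are needed.
3 colors suffice: color a → {1, 3}; color b → {2, 4, 5}; color c → {6}. Every edge joins two different colors.

3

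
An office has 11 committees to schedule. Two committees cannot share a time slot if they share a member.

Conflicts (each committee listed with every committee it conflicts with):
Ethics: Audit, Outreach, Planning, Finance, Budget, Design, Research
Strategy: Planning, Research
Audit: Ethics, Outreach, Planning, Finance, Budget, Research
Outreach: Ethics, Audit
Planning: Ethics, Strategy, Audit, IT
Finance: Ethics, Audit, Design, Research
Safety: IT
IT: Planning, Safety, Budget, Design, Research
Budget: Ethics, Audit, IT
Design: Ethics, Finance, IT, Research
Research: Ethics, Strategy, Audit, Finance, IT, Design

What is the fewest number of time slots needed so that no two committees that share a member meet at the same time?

Ethics, Audit, Finance, Research pairwise conflict, so at least 4 time slots are needed.
4 time slots suffice: time slot 1 → {Ethics, Strategy, IT}; time slot 2 → {Audit, Safety, Design}; time slot 3 → {Outreach, Planning, Budget, Research}; time slot 4 → {Finance}. Every pair that conflicts lands in different time slots.

4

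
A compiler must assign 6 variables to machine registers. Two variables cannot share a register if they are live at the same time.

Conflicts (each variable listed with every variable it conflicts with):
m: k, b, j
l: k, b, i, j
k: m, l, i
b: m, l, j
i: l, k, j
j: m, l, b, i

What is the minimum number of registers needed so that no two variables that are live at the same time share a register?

m, b, j are mutually in conflict, so at least 3 registers are needed.
3 registers suffice: m=1, l=1, k=2, b=3, i=3, j=2. No two conflicting variables share a register.

3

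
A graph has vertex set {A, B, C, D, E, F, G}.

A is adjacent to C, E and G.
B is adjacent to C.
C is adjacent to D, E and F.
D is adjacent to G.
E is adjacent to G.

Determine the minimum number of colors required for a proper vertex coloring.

A, C, E are mutually adjacent, so at least 3 colors are needed.
3 colors suffice: color 1 → {C, G}; color 2 → {A, B, D, F}; color 3 → {E}. No two adjacent vertices share a color.

3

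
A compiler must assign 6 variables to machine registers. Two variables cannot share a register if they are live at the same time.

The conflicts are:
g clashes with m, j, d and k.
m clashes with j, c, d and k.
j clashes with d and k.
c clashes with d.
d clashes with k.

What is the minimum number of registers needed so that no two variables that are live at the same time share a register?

g, m, j, d, k are mutually in conflict, so at least 5 registers are needed.
A valid assignment using 5 registers: g=4, m=1, j=5, c=3, d=2, k=3. No two conflicting variables share a register.

5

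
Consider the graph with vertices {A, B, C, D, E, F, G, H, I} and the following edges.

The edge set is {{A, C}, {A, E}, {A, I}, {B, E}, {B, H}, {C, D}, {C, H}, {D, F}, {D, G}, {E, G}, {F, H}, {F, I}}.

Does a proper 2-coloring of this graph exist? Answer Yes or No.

The cycle E-B-H-C-A-E has odd length 5, so it cannot be 2-colored; at least 3 colors are needed.
So 2 colors are not enough.

No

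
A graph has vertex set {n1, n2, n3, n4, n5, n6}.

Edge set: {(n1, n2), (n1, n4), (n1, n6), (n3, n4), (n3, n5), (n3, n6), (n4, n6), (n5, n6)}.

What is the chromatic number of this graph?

n3, n4, n6 are mutually adjacent, so at least 3 colors are needed.
3 colors suffice: color 1 → {n2, n6}; color 2 → {n4, n5}; color 3 → {n1, n3}. Each edge has distinct colors on its endpoints.

3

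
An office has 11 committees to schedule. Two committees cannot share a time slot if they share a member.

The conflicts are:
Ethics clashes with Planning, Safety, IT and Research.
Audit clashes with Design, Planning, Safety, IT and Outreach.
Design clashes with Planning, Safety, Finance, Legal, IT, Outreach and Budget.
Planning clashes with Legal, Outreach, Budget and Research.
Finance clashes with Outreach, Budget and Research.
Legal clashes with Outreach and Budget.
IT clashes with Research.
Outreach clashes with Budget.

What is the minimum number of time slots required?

Design, Planning, Legal, Outreach, Budget all conflict with each other, so at least 5 time slots are needed.
5 time slots suffice: time slot 1 → {Design, Research}; time slot 2 → {Planning, Safety, Finance, IT}; time slot 3 → {Ethics, Outreach}; time slot 4 → {Audit, Budget}; time slot 5 → {Legal}. Each listed conflict is separated.

5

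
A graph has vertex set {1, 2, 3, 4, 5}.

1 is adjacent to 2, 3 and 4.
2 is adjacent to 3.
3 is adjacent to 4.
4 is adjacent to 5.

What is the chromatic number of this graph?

3

1, 3, 4 form a triangle, so at least 3 colors are needed.
3 colors suffice: color a → {2, 4}; color b → {3, 5}; color c → {1}. Every edge joins two different colors.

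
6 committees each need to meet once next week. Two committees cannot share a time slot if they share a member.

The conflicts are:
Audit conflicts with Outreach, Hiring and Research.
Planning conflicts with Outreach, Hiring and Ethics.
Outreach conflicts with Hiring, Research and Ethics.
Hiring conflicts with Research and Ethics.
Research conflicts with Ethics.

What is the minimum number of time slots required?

4

Audit, Outreach, Hiring, Research are mutually in conflict, so at least 4 time slots are needed.
4 time slots suffice: time slot 1 → {Hiring}; time slot 2 → {Outreach}; time slot 3 → {Planning, Research}; time slot 4 → {Audit, Ethics}. Each listed conflict is separated.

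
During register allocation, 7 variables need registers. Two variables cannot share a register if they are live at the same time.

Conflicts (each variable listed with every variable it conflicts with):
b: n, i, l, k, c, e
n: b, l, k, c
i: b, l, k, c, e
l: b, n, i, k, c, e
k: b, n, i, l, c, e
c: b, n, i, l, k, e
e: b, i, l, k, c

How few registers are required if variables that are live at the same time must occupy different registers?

6

b, i, l, k, c, e are mutually in conflict, so at least 6 registers are needed.
6 registers suffice: register 1 → {k}; register 2 → {l}; register 3 → {b}; register 4 → {c}; register 5 → {n, i}; register 6 → {e}. No two conflicting variables share a register.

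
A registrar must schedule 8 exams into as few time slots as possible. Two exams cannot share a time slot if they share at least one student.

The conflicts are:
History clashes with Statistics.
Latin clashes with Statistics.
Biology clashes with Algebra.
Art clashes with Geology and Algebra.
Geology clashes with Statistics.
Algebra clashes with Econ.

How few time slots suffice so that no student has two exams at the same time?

History and Statistics conflict, so at least 2 time slots are needed.
2 time slots suffice: time slot 1 → {Biology, Art, Econ, Statistics}; time slot 2 → {History, Latin, Geology, Algebra}. Every pair that conflicts lands in different time slots.

2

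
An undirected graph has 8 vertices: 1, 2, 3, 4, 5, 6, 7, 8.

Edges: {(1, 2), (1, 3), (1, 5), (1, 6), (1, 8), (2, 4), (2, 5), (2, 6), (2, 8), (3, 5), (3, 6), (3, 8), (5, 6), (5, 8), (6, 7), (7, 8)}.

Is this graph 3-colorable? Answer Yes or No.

No

1, 3, 5, 8 form a clique, so at least 4 colors are needed.
So 3 colors are not enough.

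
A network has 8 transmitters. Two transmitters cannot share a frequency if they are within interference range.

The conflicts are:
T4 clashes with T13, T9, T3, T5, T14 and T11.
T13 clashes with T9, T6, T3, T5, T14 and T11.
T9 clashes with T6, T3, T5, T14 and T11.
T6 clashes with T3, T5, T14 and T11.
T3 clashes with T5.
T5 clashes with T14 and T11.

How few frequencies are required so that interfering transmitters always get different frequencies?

T13, T9, T6, T5, T14 all conflict with each other, so at least 5 frequencies are needed.
Using 5 frequencies: T4=4, T13=3, T9=2, T6=4, T3=5, T5=1, T14=5, T11=5. No two conflicting transmitters share a frequency.

5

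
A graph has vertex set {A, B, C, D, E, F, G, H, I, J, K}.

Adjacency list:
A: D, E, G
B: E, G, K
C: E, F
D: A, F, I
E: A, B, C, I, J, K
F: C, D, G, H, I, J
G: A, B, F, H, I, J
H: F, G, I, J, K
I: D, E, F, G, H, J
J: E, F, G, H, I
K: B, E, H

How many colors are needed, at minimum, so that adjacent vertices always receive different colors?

5

F, G, H, I, J form a clique, so at least 5 colors are needed.
One proper 5-coloring: A=2, B=2, C=2, D=3, E=1, F=1, G=3, H=4, I=2, J=5, K=3. Every edge joins two different colors.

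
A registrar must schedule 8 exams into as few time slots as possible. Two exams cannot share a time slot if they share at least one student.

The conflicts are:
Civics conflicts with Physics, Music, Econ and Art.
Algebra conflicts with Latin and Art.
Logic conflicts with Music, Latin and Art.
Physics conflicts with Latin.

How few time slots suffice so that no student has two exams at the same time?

The cycle Latin-Algebra-Art-Civics-Physics-Latin has odd length 5, so it cannot be 2-colored; at least 3 time slots are needed.
A valid assignment using 3 time slots: Civics=1, Algebra=1, Logic=1, Physics=3, Music=2, Econ=2, Latin=2, Art=2. No two conflicting exams share a time slot.

3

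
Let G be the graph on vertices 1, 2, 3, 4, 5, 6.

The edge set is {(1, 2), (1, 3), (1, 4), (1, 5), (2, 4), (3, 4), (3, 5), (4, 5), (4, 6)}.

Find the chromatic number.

4

1, 3, 4, 5 are mutually adjacent (a clique of size 4), so at least 4 colors are needed.
4 colors suffice: 1=b, 2=c, 3=c, 4=a, 5=d, 6=b. Each edge has distinct colors on its endpoints.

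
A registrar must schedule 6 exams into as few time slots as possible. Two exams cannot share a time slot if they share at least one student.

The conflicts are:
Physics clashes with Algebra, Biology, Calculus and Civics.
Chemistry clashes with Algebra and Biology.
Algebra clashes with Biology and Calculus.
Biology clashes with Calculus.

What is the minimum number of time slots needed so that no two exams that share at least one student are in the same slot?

4

Physics, Algebra, Biology, Calculus pairwise conflict, so at least 4 time slots are needed.
Using 4 time slots: Physics=2, Chemistry=2, Algebra=3, Biology=1, Calculus=4, Civics=1. Every pair that conflicts lands in different time slots.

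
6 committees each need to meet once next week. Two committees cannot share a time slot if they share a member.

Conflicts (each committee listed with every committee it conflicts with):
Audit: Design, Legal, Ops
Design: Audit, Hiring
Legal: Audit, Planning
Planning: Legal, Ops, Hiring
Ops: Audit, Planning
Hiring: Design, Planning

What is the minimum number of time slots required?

3

The cycle Legal-Planning-Hiring-Design-Audit-Legal has odd length 5, so it cannot be 2-colored; at least 3 time slots are needed.
A valid assignment using 3 time slots: Audit=1, Design=3, Legal=2, Planning=1, Ops=2, Hiring=2. Every pair that conflicts lands in different time slots.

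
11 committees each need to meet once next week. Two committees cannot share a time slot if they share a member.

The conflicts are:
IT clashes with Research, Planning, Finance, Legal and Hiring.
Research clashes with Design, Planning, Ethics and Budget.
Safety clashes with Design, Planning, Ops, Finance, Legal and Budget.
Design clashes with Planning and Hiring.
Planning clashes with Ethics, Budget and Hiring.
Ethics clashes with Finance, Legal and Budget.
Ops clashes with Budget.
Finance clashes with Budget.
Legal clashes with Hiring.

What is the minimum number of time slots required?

4

Research, Planning, Ethics, Budget are mutually in conflict, so at least 4 time slots are needed.
4 time slots suffice: IT=2, Research=3, Safety=3, Design=2, Planning=1, Ethics=4, Ops=1, Finance=1, Legal=1, Budget=2, Hiring=3. No two conflicting committees share a time slot.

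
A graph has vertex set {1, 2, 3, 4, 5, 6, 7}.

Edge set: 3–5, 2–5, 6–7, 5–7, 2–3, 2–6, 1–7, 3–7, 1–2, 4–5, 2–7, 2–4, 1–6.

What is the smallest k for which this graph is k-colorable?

4

1, 2, 6, 7 form a clique, so at least 4 colors are needed.
A valid assignment using 4 colors: 1=green, 2=red, 3=yellow, 4=blue, 5=green, 6=yellow, 7=blue. Every edge joins two different colors.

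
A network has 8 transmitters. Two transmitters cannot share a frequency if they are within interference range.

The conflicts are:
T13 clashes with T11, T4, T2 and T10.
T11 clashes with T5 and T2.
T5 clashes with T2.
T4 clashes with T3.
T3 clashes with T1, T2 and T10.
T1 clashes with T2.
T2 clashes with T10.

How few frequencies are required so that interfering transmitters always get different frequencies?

T11, T5, T2 pairwise conflict, so at least 3 frequencies are needed.
3 frequencies suffice: frequency 1 → {T4, T2}; frequency 2 → {T13, T5, T3}; frequency 3 → {T11, T1, T10}. Each listed conflict is separated.

3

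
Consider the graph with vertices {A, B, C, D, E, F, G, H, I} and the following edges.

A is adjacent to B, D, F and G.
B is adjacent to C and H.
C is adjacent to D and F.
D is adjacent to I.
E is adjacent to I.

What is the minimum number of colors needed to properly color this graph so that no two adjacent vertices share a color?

2

C and F are adjacent, so at least 2 colors are needed.
2 colors suffice: color 1 → {A, C, H, I}; color 2 → {B, D, E, F, G}. No two adjacent vertices share a color.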